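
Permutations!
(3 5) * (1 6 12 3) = (1 6 12 3 5) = [0, 6, 2, 5, 4, 1, 12, 7, 8, 9, 10, 11, 3]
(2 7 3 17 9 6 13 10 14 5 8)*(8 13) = (2 7 3 17 9 6 8)(5 13 10 14) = [0, 1, 7, 17, 4, 13, 8, 3, 2, 6, 14, 11, 12, 10, 5, 15, 16, 9]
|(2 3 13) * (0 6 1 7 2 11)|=|(0 6 1 7 2 3 13 11)|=8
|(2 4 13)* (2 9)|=|(2 4 13 9)|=4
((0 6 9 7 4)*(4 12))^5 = (0 4 12 7 9 6)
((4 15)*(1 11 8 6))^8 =((1 11 8 6)(4 15))^8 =(15)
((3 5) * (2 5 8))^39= (2 8 3 5)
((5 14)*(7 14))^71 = (5 14 7)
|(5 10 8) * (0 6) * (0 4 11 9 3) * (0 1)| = 21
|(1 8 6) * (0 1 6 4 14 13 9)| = 7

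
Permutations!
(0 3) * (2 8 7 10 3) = [2, 1, 8, 0, 4, 5, 6, 10, 7, 9, 3] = (0 2 8 7 10 3)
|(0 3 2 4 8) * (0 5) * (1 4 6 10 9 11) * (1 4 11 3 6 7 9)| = 8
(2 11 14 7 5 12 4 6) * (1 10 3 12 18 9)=(1 10 3 12 4 6 2 11 14 7 5 18 9)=[0, 10, 11, 12, 6, 18, 2, 5, 8, 1, 3, 14, 4, 13, 7, 15, 16, 17, 9]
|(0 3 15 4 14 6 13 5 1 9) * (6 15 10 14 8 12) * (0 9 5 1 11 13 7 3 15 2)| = |(0 15 4 8 12 6 7 3 10 14 2)(1 5 11 13)| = 44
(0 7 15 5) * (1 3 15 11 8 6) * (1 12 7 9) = [9, 3, 2, 15, 4, 0, 12, 11, 6, 1, 10, 8, 7, 13, 14, 5] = (0 9 1 3 15 5)(6 12 7 11 8)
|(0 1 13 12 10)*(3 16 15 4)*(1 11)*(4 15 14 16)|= |(0 11 1 13 12 10)(3 4)(14 16)|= 6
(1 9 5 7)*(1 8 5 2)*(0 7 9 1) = (0 7 8 5 9 2) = [7, 1, 0, 3, 4, 9, 6, 8, 5, 2]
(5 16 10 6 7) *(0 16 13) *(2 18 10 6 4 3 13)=(0 16 6 7 5 2 18 10 4 3 13)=[16, 1, 18, 13, 3, 2, 7, 5, 8, 9, 4, 11, 12, 0, 14, 15, 6, 17, 10]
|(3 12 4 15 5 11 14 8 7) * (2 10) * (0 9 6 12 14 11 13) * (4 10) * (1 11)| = 20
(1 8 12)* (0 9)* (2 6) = (0 9)(1 8 12)(2 6) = [9, 8, 6, 3, 4, 5, 2, 7, 12, 0, 10, 11, 1]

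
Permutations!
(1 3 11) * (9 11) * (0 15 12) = (0 15 12)(1 3 9 11) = [15, 3, 2, 9, 4, 5, 6, 7, 8, 11, 10, 1, 0, 13, 14, 12]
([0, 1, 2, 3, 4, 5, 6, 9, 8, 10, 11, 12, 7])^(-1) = (7 12 11 10 9)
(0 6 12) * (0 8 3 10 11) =[6, 1, 2, 10, 4, 5, 12, 7, 3, 9, 11, 0, 8] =(0 6 12 8 3 10 11)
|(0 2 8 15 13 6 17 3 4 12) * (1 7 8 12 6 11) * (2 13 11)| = 20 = |(0 13 2 12)(1 7 8 15 11)(3 4 6 17)|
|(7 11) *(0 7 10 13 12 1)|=|(0 7 11 10 13 12 1)|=7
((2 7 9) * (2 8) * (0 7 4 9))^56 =((0 7)(2 4 9 8))^56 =(9)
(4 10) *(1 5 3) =(1 5 3)(4 10) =[0, 5, 2, 1, 10, 3, 6, 7, 8, 9, 4]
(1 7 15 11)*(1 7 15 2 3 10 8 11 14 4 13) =(1 15 14 4 13)(2 3 10 8 11 7) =[0, 15, 3, 10, 13, 5, 6, 2, 11, 9, 8, 7, 12, 1, 4, 14]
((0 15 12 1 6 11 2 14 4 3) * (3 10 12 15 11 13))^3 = ((15)(0 11 2 14 4 10 12 1 6 13 3))^3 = (15)(0 14 12 13 11 4 1 3 2 10 6)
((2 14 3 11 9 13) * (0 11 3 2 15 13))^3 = ((0 11 9)(2 14)(13 15))^3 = (2 14)(13 15)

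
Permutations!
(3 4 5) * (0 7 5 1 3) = [7, 3, 2, 4, 1, 0, 6, 5] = (0 7 5)(1 3 4)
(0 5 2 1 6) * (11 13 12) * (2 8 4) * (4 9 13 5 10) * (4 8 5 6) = (0 10 8 9 13 12 11 6)(1 4 2) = [10, 4, 1, 3, 2, 5, 0, 7, 9, 13, 8, 6, 11, 12]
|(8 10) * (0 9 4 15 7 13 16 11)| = 8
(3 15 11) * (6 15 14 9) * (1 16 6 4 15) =[0, 16, 2, 14, 15, 5, 1, 7, 8, 4, 10, 3, 12, 13, 9, 11, 6] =(1 16 6)(3 14 9 4 15 11)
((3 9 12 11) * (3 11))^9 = ((3 9 12))^9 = (12)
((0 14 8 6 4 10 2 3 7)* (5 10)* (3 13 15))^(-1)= ((0 14 8 6 4 5 10 2 13 15 3 7))^(-1)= (0 7 3 15 13 2 10 5 4 6 8 14)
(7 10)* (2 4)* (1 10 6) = (1 10 7 6)(2 4) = [0, 10, 4, 3, 2, 5, 1, 6, 8, 9, 7]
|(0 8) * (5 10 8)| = |(0 5 10 8)| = 4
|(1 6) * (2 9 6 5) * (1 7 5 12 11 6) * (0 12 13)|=10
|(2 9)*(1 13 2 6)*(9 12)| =|(1 13 2 12 9 6)| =6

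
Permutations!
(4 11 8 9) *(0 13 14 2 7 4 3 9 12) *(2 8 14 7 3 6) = (0 13 7 4 11 14 8 12)(2 3 9 6) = [13, 1, 3, 9, 11, 5, 2, 4, 12, 6, 10, 14, 0, 7, 8]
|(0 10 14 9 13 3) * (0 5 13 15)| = |(0 10 14 9 15)(3 5 13)| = 15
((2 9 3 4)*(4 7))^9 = (2 4 7 3 9)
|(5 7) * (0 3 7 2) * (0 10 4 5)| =|(0 3 7)(2 10 4 5)| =12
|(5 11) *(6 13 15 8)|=|(5 11)(6 13 15 8)|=4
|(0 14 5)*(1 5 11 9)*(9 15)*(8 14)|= 8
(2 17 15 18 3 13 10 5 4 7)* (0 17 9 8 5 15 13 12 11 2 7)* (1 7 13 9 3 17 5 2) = (0 5 4)(1 7 13 10 15 18 17 9 8 2 3 12 11) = [5, 7, 3, 12, 0, 4, 6, 13, 2, 8, 15, 1, 11, 10, 14, 18, 16, 9, 17]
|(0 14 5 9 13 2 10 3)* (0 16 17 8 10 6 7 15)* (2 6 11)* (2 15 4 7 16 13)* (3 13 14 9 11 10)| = |(0 9 2 10 13 6 16 17 8 3 14 5 11 15)(4 7)| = 14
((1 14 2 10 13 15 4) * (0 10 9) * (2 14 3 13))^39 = (0 9 2 10)(1 4 15 13 3)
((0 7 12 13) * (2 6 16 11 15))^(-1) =((0 7 12 13)(2 6 16 11 15))^(-1) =(0 13 12 7)(2 15 11 16 6)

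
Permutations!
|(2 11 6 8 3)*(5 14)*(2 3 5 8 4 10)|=|(2 11 6 4 10)(5 14 8)|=15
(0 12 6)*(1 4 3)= (0 12 6)(1 4 3)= [12, 4, 2, 1, 3, 5, 0, 7, 8, 9, 10, 11, 6]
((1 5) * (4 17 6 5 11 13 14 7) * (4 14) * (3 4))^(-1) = ((1 11 13 3 4 17 6 5)(7 14))^(-1) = (1 5 6 17 4 3 13 11)(7 14)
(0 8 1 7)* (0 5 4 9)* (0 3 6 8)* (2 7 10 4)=(1 10 4 9 3 6 8)(2 7 5)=[0, 10, 7, 6, 9, 2, 8, 5, 1, 3, 4]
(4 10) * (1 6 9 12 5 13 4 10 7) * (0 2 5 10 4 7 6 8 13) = (0 2 5)(1 8 13 7)(4 6 9 12 10) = [2, 8, 5, 3, 6, 0, 9, 1, 13, 12, 4, 11, 10, 7]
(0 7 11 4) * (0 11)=(0 7)(4 11)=[7, 1, 2, 3, 11, 5, 6, 0, 8, 9, 10, 4]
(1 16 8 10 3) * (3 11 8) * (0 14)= (0 14)(1 16 3)(8 10 11)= [14, 16, 2, 1, 4, 5, 6, 7, 10, 9, 11, 8, 12, 13, 0, 15, 3]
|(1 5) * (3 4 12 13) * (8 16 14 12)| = 14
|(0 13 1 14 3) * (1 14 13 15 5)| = |(0 15 5 1 13 14 3)| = 7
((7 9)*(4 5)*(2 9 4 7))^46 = ((2 9)(4 5 7))^46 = (9)(4 5 7)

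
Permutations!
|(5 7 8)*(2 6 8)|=|(2 6 8 5 7)|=5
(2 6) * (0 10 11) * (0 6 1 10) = (1 10 11 6 2) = [0, 10, 1, 3, 4, 5, 2, 7, 8, 9, 11, 6]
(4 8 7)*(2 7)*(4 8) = [0, 1, 7, 3, 4, 5, 6, 8, 2] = (2 7 8)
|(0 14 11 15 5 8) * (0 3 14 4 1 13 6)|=|(0 4 1 13 6)(3 14 11 15 5 8)|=30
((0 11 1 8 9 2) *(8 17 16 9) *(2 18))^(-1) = (0 2 18 9 16 17 1 11)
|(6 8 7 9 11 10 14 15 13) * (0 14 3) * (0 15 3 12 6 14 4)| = 28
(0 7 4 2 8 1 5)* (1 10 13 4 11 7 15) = (0 15 1 5)(2 8 10 13 4)(7 11) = [15, 5, 8, 3, 2, 0, 6, 11, 10, 9, 13, 7, 12, 4, 14, 1]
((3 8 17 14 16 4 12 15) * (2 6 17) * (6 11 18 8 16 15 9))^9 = (2 11 18 8)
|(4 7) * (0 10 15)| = 6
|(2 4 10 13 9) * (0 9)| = 6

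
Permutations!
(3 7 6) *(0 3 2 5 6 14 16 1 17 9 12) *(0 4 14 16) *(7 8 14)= (0 3 8 14)(1 17 9 12 4 7 16)(2 5 6)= [3, 17, 5, 8, 7, 6, 2, 16, 14, 12, 10, 11, 4, 13, 0, 15, 1, 9]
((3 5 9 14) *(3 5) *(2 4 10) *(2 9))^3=((2 4 10 9 14 5))^3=(2 9)(4 14)(5 10)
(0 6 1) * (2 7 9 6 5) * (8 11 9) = (0 5 2 7 8 11 9 6 1) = [5, 0, 7, 3, 4, 2, 1, 8, 11, 6, 10, 9]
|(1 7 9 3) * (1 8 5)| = 6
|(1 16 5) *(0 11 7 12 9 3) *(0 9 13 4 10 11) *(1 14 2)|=|(1 16 5 14 2)(3 9)(4 10 11 7 12 13)|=30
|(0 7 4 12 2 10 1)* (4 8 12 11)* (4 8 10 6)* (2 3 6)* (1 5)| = |(0 7 10 5 1)(3 6 4 11 8 12)| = 30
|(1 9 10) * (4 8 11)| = 3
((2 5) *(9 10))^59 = ((2 5)(9 10))^59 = (2 5)(9 10)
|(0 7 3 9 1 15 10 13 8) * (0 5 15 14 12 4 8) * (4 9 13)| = |(0 7 3 13)(1 14 12 9)(4 8 5 15 10)| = 20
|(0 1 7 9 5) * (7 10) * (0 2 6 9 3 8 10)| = 4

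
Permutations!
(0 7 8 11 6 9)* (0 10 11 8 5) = (0 7 5)(6 9 10 11) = [7, 1, 2, 3, 4, 0, 9, 5, 8, 10, 11, 6]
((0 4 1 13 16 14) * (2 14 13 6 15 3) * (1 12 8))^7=(0 3 1 4 2 6 12 14 15 8)(13 16)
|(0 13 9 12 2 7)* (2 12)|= |(0 13 9 2 7)|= 5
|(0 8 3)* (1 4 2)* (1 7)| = |(0 8 3)(1 4 2 7)| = 12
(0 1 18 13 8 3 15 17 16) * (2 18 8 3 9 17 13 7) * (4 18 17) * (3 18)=(0 1 8 9 4 3 15 13 18 7 2 17 16)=[1, 8, 17, 15, 3, 5, 6, 2, 9, 4, 10, 11, 12, 18, 14, 13, 0, 16, 7]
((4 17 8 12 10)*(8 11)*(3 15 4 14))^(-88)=(3 4 11 12 14 15 17 8 10)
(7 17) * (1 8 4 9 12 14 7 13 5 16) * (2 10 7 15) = [0, 8, 10, 3, 9, 16, 6, 17, 4, 12, 7, 11, 14, 5, 15, 2, 1, 13] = (1 8 4 9 12 14 15 2 10 7 17 13 5 16)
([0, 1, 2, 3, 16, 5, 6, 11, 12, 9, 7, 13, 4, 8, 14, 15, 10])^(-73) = [0, 1, 2, 3, 12, 5, 6, 10, 13, 9, 16, 7, 8, 11, 14, 15, 4]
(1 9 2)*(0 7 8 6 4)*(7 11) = [11, 9, 1, 3, 0, 5, 4, 8, 6, 2, 10, 7] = (0 11 7 8 6 4)(1 9 2)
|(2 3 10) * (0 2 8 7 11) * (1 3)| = 8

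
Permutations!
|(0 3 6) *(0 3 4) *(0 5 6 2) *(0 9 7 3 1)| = |(0 4 5 6 1)(2 9 7 3)| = 20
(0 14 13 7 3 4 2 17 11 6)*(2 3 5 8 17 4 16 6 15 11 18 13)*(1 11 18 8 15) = (0 14 2 4 3 16 6)(1 11)(5 15 18 13 7)(8 17) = [14, 11, 4, 16, 3, 15, 0, 5, 17, 9, 10, 1, 12, 7, 2, 18, 6, 8, 13]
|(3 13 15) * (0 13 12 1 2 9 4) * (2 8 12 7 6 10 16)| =33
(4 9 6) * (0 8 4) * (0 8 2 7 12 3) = (0 2 7 12 3)(4 9 6 8) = [2, 1, 7, 0, 9, 5, 8, 12, 4, 6, 10, 11, 3]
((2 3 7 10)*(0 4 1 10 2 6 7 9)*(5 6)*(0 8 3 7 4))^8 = (1 6 10 4 5)(3 8 9)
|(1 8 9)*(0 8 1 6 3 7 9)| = |(0 8)(3 7 9 6)| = 4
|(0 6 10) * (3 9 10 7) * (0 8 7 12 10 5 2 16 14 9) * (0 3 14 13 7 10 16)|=|(0 6 12 16 13 7 14 9 5 2)(8 10)|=10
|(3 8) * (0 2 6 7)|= 4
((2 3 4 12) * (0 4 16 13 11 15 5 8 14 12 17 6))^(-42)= (0 17)(2 14 5 11 16)(3 12 8 15 13)(4 6)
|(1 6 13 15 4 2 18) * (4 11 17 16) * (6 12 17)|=|(1 12 17 16 4 2 18)(6 13 15 11)|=28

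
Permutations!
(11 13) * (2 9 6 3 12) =[0, 1, 9, 12, 4, 5, 3, 7, 8, 6, 10, 13, 2, 11] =(2 9 6 3 12)(11 13)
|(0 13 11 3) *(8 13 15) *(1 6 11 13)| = 7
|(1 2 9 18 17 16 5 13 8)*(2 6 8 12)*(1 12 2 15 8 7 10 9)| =33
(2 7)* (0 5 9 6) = (0 5 9 6)(2 7) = [5, 1, 7, 3, 4, 9, 0, 2, 8, 6]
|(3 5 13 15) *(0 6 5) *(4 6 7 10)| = 9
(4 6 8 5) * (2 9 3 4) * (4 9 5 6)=(2 5)(3 9)(6 8)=[0, 1, 5, 9, 4, 2, 8, 7, 6, 3]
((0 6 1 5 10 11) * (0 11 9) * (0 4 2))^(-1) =((11)(0 6 1 5 10 9 4 2))^(-1) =(11)(0 2 4 9 10 5 1 6)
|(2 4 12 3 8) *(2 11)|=6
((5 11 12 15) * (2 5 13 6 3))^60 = (2 15)(3 12)(5 13)(6 11)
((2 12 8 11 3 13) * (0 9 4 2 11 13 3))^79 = (0 11 13 8 12 2 4 9)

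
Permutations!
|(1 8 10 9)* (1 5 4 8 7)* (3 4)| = |(1 7)(3 4 8 10 9 5)| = 6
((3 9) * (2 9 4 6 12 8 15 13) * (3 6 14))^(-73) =(2 8 9 15 6 13 12)(3 14 4)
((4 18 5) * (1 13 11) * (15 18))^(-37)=(1 11 13)(4 5 18 15)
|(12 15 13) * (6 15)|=|(6 15 13 12)|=4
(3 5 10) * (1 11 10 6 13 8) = (1 11 10 3 5 6 13 8) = [0, 11, 2, 5, 4, 6, 13, 7, 1, 9, 3, 10, 12, 8]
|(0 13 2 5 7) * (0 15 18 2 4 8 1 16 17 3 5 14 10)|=|(0 13 4 8 1 16 17 3 5 7 15 18 2 14 10)|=15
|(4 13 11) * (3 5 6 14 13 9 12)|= |(3 5 6 14 13 11 4 9 12)|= 9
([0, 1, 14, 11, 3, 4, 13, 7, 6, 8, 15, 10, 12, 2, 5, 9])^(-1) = [0, 1, 13, 4, 5, 14, 8, 7, 9, 15, 11, 3, 12, 6, 2, 10]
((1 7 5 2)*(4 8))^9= ((1 7 5 2)(4 8))^9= (1 7 5 2)(4 8)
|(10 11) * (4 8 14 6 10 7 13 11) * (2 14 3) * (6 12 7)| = |(2 14 12 7 13 11 6 10 4 8 3)| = 11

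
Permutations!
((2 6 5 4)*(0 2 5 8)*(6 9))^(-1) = (0 8 6 9 2)(4 5)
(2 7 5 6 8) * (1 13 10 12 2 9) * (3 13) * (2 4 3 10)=[0, 10, 7, 13, 3, 6, 8, 5, 9, 1, 12, 11, 4, 2]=(1 10 12 4 3 13 2 7 5 6 8 9)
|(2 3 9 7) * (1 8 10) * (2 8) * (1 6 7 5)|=20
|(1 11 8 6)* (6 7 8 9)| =|(1 11 9 6)(7 8)| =4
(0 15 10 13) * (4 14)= [15, 1, 2, 3, 14, 5, 6, 7, 8, 9, 13, 11, 12, 0, 4, 10]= (0 15 10 13)(4 14)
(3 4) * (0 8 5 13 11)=(0 8 5 13 11)(3 4)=[8, 1, 2, 4, 3, 13, 6, 7, 5, 9, 10, 0, 12, 11]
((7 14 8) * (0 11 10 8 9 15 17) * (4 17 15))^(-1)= ((0 11 10 8 7 14 9 4 17))^(-1)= (0 17 4 9 14 7 8 10 11)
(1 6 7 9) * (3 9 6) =[0, 3, 2, 9, 4, 5, 7, 6, 8, 1] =(1 3 9)(6 7)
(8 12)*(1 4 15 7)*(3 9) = [0, 4, 2, 9, 15, 5, 6, 1, 12, 3, 10, 11, 8, 13, 14, 7] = (1 4 15 7)(3 9)(8 12)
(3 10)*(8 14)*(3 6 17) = [0, 1, 2, 10, 4, 5, 17, 7, 14, 9, 6, 11, 12, 13, 8, 15, 16, 3] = (3 10 6 17)(8 14)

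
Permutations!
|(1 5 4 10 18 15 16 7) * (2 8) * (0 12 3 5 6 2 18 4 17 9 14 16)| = 30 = |(0 12 3 5 17 9 14 16 7 1 6 2 8 18 15)(4 10)|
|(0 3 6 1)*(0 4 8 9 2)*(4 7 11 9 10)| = 24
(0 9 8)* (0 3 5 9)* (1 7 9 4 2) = [0, 7, 1, 5, 2, 4, 6, 9, 3, 8] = (1 7 9 8 3 5 4 2)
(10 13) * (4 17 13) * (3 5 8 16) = [0, 1, 2, 5, 17, 8, 6, 7, 16, 9, 4, 11, 12, 10, 14, 15, 3, 13] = (3 5 8 16)(4 17 13 10)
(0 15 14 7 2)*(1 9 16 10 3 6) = (0 15 14 7 2)(1 9 16 10 3 6) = [15, 9, 0, 6, 4, 5, 1, 2, 8, 16, 3, 11, 12, 13, 7, 14, 10]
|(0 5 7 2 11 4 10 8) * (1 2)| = |(0 5 7 1 2 11 4 10 8)| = 9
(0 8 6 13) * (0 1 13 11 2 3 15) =(0 8 6 11 2 3 15)(1 13) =[8, 13, 3, 15, 4, 5, 11, 7, 6, 9, 10, 2, 12, 1, 14, 0]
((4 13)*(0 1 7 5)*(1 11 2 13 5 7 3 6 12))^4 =((0 11 2 13 4 5)(1 3 6 12))^4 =(0 4 2)(5 13 11)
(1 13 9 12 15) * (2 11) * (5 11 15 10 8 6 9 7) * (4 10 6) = (1 13 7 5 11 2 15)(4 10 8)(6 9 12) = [0, 13, 15, 3, 10, 11, 9, 5, 4, 12, 8, 2, 6, 7, 14, 1]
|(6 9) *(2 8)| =2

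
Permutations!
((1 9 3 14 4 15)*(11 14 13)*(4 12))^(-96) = (1 13 12)(3 14 15)(4 9 11)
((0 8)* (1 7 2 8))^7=(0 7 8 1 2)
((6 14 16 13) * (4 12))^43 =((4 12)(6 14 16 13))^43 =(4 12)(6 13 16 14)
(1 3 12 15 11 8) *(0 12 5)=(0 12 15 11 8 1 3 5)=[12, 3, 2, 5, 4, 0, 6, 7, 1, 9, 10, 8, 15, 13, 14, 11]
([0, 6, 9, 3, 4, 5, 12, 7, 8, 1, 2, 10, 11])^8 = [0, 6, 9, 3, 4, 5, 12, 7, 8, 1, 2, 10, 11]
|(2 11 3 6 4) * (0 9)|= 10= |(0 9)(2 11 3 6 4)|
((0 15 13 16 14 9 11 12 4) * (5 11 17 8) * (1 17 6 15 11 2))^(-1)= ((0 11 12 4)(1 17 8 5 2)(6 15 13 16 14 9))^(-1)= (0 4 12 11)(1 2 5 8 17)(6 9 14 16 13 15)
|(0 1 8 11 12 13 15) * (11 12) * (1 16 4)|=8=|(0 16 4 1 8 12 13 15)|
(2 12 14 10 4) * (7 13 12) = (2 7 13 12 14 10 4) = [0, 1, 7, 3, 2, 5, 6, 13, 8, 9, 4, 11, 14, 12, 10]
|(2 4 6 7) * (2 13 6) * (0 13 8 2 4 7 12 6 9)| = 6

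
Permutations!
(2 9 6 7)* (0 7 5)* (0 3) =[7, 1, 9, 0, 4, 3, 5, 2, 8, 6] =(0 7 2 9 6 5 3)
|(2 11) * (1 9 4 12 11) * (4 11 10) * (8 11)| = 15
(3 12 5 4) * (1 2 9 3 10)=(1 2 9 3 12 5 4 10)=[0, 2, 9, 12, 10, 4, 6, 7, 8, 3, 1, 11, 5]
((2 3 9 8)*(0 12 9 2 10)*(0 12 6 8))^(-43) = (0 9 12 10 8 6)(2 3)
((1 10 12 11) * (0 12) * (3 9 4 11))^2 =((0 12 3 9 4 11 1 10))^2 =(0 3 4 1)(9 11 10 12)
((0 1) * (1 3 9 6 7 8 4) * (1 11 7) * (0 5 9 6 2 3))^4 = (11)(1 3 9)(2 5 6)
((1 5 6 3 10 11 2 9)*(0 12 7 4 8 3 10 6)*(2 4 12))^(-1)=(0 5 1 9 2)(3 8 4 11 10 6)(7 12)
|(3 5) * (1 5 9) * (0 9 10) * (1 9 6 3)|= 4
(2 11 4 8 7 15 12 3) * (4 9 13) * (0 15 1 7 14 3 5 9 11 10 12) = (0 15)(1 7)(2 10 12 5 9 13 4 8 14 3) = [15, 7, 10, 2, 8, 9, 6, 1, 14, 13, 12, 11, 5, 4, 3, 0]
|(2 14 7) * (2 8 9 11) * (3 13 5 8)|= |(2 14 7 3 13 5 8 9 11)|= 9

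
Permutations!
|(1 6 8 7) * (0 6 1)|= 4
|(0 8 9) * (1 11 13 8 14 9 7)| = |(0 14 9)(1 11 13 8 7)| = 15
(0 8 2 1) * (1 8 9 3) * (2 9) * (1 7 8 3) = (0 2 3 7 8 9 1) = [2, 0, 3, 7, 4, 5, 6, 8, 9, 1]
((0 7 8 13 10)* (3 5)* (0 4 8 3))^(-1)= (0 5 3 7)(4 10 13 8)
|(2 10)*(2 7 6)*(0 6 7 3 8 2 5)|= 12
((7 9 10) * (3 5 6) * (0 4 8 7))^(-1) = ((0 4 8 7 9 10)(3 5 6))^(-1) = (0 10 9 7 8 4)(3 6 5)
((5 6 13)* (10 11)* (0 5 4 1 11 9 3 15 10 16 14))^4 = (0 4 14 13 16 6 11 5 1)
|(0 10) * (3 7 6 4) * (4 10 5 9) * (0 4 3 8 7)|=20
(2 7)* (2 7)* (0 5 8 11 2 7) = (0 5 8 11 2 7) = [5, 1, 7, 3, 4, 8, 6, 0, 11, 9, 10, 2]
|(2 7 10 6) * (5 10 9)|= 6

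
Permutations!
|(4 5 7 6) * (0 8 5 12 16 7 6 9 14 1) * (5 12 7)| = 11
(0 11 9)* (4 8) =(0 11 9)(4 8) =[11, 1, 2, 3, 8, 5, 6, 7, 4, 0, 10, 9]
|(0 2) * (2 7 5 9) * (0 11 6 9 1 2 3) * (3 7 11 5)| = |(0 11 6 9 7 3)(1 2 5)| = 6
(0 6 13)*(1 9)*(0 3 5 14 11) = (0 6 13 3 5 14 11)(1 9) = [6, 9, 2, 5, 4, 14, 13, 7, 8, 1, 10, 0, 12, 3, 11]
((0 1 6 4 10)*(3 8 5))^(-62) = ((0 1 6 4 10)(3 8 5))^(-62) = (0 4 1 10 6)(3 8 5)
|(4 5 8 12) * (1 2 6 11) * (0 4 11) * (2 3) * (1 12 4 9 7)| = |(0 9 7 1 3 2 6)(4 5 8)(11 12)| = 42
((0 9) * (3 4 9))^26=(0 4)(3 9)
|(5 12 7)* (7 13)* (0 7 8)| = 6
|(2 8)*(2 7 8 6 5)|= |(2 6 5)(7 8)|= 6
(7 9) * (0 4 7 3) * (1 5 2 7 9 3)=(0 4 9 1 5 2 7 3)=[4, 5, 7, 0, 9, 2, 6, 3, 8, 1]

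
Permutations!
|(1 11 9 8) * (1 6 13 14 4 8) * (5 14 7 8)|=12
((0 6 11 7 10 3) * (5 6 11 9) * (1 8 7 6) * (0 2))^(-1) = (0 2 3 10 7 8 1 5 9 6 11)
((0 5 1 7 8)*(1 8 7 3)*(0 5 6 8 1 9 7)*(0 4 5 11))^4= (11)(1 4 9)(3 5 7)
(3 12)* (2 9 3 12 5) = (12)(2 9 3 5) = [0, 1, 9, 5, 4, 2, 6, 7, 8, 3, 10, 11, 12]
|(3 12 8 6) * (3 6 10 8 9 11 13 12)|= 4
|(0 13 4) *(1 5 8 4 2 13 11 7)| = 14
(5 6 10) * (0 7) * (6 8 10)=(0 7)(5 8 10)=[7, 1, 2, 3, 4, 8, 6, 0, 10, 9, 5]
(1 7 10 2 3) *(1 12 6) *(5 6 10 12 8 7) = (1 5 6)(2 3 8 7 12 10) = [0, 5, 3, 8, 4, 6, 1, 12, 7, 9, 2, 11, 10]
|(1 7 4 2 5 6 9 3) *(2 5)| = 7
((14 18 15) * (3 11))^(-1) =(3 11)(14 15 18)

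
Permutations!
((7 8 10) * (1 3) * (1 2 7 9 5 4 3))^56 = (10)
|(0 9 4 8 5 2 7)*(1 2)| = |(0 9 4 8 5 1 2 7)| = 8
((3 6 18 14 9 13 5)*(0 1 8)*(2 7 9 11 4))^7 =((0 1 8)(2 7 9 13 5 3 6 18 14 11 4))^7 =(0 1 8)(2 18 13 4 6 9 11 3 7 14 5)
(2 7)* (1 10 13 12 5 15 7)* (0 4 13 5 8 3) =(0 4 13 12 8 3)(1 10 5 15 7 2) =[4, 10, 1, 0, 13, 15, 6, 2, 3, 9, 5, 11, 8, 12, 14, 7]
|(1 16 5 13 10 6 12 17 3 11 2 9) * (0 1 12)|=42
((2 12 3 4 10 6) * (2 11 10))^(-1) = (2 4 3 12)(6 10 11)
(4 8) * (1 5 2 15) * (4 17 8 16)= (1 5 2 15)(4 16)(8 17)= [0, 5, 15, 3, 16, 2, 6, 7, 17, 9, 10, 11, 12, 13, 14, 1, 4, 8]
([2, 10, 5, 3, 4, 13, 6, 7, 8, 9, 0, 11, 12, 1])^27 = (0 13)(1 2)(5 10)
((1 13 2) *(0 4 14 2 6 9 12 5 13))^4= (0 1 2 14 4)(5 12 9 6 13)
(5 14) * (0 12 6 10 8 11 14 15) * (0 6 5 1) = (0 12 5 15 6 10 8 11 14 1) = [12, 0, 2, 3, 4, 15, 10, 7, 11, 9, 8, 14, 5, 13, 1, 6]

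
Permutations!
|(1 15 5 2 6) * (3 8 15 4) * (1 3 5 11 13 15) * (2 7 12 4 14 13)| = |(1 14 13 15 11 2 6 3 8)(4 5 7 12)| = 36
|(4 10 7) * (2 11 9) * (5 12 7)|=15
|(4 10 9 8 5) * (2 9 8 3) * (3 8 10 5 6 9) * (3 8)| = 10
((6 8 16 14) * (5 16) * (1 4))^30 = (16)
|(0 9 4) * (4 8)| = 4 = |(0 9 8 4)|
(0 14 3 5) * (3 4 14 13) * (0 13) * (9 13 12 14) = [0, 1, 2, 5, 9, 12, 6, 7, 8, 13, 10, 11, 14, 3, 4] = (3 5 12 14 4 9 13)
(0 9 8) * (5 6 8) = (0 9 5 6 8) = [9, 1, 2, 3, 4, 6, 8, 7, 0, 5]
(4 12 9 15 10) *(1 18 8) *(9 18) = (1 9 15 10 4 12 18 8) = [0, 9, 2, 3, 12, 5, 6, 7, 1, 15, 4, 11, 18, 13, 14, 10, 16, 17, 8]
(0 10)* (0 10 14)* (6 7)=[14, 1, 2, 3, 4, 5, 7, 6, 8, 9, 10, 11, 12, 13, 0]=(0 14)(6 7)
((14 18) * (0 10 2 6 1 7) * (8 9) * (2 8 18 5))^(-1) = (0 7 1 6 2 5 14 18 9 8 10)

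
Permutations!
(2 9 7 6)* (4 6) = (2 9 7 4 6) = [0, 1, 9, 3, 6, 5, 2, 4, 8, 7]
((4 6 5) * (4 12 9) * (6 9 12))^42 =((12)(4 9)(5 6))^42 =(12)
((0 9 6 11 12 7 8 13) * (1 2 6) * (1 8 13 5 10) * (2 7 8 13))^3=(13)(1 6 8)(2 12 10)(5 7 11)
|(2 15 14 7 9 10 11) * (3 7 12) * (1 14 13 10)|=30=|(1 14 12 3 7 9)(2 15 13 10 11)|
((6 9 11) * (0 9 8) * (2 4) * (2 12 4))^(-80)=(12)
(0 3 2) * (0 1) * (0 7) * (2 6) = (0 3 6 2 1 7) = [3, 7, 1, 6, 4, 5, 2, 0]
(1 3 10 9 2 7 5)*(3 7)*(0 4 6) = (0 4 6)(1 7 5)(2 3 10 9) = [4, 7, 3, 10, 6, 1, 0, 5, 8, 2, 9]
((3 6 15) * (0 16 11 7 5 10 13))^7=((0 16 11 7 5 10 13)(3 6 15))^7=(16)(3 6 15)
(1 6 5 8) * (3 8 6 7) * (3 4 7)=(1 3 8)(4 7)(5 6)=[0, 3, 2, 8, 7, 6, 5, 4, 1]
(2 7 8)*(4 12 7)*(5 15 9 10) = (2 4 12 7 8)(5 15 9 10) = [0, 1, 4, 3, 12, 15, 6, 8, 2, 10, 5, 11, 7, 13, 14, 9]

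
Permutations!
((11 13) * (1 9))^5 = (1 9)(11 13) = ((1 9)(11 13))^5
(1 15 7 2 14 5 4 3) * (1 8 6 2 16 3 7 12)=(1 15 12)(2 14 5 4 7 16 3 8 6)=[0, 15, 14, 8, 7, 4, 2, 16, 6, 9, 10, 11, 1, 13, 5, 12, 3]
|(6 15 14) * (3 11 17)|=3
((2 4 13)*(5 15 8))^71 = (2 13 4)(5 8 15)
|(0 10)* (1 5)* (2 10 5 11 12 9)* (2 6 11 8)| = 12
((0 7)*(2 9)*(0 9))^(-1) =((0 7 9 2))^(-1) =(0 2 9 7)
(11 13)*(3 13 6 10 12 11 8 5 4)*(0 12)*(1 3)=(0 12 11 6 10)(1 3 13 8 5 4)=[12, 3, 2, 13, 1, 4, 10, 7, 5, 9, 0, 6, 11, 8]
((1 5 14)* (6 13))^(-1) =(1 14 5)(6 13)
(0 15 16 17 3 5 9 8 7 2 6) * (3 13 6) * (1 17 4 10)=(0 15 16 4 10 1 17 13 6)(2 3 5 9 8 7)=[15, 17, 3, 5, 10, 9, 0, 2, 7, 8, 1, 11, 12, 6, 14, 16, 4, 13]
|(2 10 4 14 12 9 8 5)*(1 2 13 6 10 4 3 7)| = 13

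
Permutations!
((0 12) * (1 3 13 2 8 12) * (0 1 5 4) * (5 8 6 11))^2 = (0 12 3 2 11 4 8 1 13 6 5)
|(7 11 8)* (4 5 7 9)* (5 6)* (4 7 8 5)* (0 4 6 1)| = 15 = |(0 4 1)(5 8 9 7 11)|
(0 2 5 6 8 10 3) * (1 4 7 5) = [2, 4, 1, 0, 7, 6, 8, 5, 10, 9, 3] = (0 2 1 4 7 5 6 8 10 3)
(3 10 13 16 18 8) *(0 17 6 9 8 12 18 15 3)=(0 17 6 9 8)(3 10 13 16 15)(12 18)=[17, 1, 2, 10, 4, 5, 9, 7, 0, 8, 13, 11, 18, 16, 14, 3, 15, 6, 12]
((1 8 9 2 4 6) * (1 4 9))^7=((1 8)(2 9)(4 6))^7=(1 8)(2 9)(4 6)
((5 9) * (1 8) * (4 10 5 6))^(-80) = (10)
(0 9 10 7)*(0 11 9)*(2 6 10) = (2 6 10 7 11 9) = [0, 1, 6, 3, 4, 5, 10, 11, 8, 2, 7, 9]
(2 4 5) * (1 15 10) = (1 15 10)(2 4 5) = [0, 15, 4, 3, 5, 2, 6, 7, 8, 9, 1, 11, 12, 13, 14, 10]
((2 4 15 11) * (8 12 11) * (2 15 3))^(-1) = (2 3 4)(8 15 11 12)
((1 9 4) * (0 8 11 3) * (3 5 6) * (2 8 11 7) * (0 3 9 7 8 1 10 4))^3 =((0 11 5 6 9)(1 7 2)(4 10))^3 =(0 6 11 9 5)(4 10)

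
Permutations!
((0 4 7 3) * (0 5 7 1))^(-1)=(0 1 4)(3 7 5)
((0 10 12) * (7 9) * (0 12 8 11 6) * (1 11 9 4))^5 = ((12)(0 10 8 9 7 4 1 11 6))^5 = (12)(0 4 10 1 8 11 9 6 7)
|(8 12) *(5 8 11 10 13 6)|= 7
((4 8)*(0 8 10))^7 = ((0 8 4 10))^7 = (0 10 4 8)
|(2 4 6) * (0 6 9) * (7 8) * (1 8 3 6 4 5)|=|(0 4 9)(1 8 7 3 6 2 5)|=21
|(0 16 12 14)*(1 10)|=|(0 16 12 14)(1 10)|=4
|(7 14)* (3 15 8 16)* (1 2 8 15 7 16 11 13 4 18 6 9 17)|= 20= |(1 2 8 11 13 4 18 6 9 17)(3 7 14 16)|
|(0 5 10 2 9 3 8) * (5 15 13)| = 9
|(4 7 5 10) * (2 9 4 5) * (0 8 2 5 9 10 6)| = |(0 8 2 10 9 4 7 5 6)| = 9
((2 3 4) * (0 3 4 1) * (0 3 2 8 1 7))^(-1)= ((0 2 4 8 1 3 7))^(-1)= (0 7 3 1 8 4 2)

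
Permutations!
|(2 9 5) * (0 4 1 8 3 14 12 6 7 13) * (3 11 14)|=|(0 4 1 8 11 14 12 6 7 13)(2 9 5)|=30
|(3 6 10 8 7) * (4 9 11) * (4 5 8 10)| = 8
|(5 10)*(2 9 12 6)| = |(2 9 12 6)(5 10)| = 4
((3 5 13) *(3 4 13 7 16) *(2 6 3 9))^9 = (2 3 7 9 6 5 16)(4 13)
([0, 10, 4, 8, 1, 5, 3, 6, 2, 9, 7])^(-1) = [0, 4, 8, 6, 2, 5, 7, 10, 3, 9, 1]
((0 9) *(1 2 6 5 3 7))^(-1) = (0 9)(1 7 3 5 6 2)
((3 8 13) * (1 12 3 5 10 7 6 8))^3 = ((1 12 3)(5 10 7 6 8 13))^3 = (5 6)(7 13)(8 10)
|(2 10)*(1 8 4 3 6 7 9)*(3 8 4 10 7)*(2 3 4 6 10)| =14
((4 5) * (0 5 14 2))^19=(0 2 14 4 5)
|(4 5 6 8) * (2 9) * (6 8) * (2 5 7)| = 6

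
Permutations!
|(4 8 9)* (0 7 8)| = 5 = |(0 7 8 9 4)|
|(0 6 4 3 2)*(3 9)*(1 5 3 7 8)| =|(0 6 4 9 7 8 1 5 3 2)| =10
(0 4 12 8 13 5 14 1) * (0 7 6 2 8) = [4, 7, 8, 3, 12, 14, 2, 6, 13, 9, 10, 11, 0, 5, 1] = (0 4 12)(1 7 6 2 8 13 5 14)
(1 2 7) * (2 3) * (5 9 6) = (1 3 2 7)(5 9 6) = [0, 3, 7, 2, 4, 9, 5, 1, 8, 6]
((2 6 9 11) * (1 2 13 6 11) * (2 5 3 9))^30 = (1 3)(2 13)(5 9)(6 11)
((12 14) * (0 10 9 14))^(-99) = ((0 10 9 14 12))^(-99) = (0 10 9 14 12)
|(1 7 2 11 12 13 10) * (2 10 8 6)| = |(1 7 10)(2 11 12 13 8 6)| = 6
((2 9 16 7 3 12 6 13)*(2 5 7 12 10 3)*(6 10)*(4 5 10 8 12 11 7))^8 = ((2 9 16 11 7)(3 6 13 10)(4 5)(8 12))^8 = (2 11 9 7 16)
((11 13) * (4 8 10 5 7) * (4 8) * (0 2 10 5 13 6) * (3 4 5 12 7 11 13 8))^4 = (13)(0 12 5 2 7 11 10 3 6 8 4)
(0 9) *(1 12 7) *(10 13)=[9, 12, 2, 3, 4, 5, 6, 1, 8, 0, 13, 11, 7, 10]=(0 9)(1 12 7)(10 13)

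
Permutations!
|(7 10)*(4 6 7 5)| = 5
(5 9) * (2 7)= (2 7)(5 9)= [0, 1, 7, 3, 4, 9, 6, 2, 8, 5]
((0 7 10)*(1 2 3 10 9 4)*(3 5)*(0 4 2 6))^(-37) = (0 2 10 6 9 3 1 7 5 4)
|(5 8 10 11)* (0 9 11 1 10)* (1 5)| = |(0 9 11 1 10 5 8)| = 7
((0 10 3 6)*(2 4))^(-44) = ((0 10 3 6)(2 4))^(-44) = (10)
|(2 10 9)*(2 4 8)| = 5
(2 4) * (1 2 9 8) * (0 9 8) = (0 9)(1 2 4 8) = [9, 2, 4, 3, 8, 5, 6, 7, 1, 0]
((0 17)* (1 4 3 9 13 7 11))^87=(0 17)(1 9 11 3 7 4 13)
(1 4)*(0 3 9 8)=(0 3 9 8)(1 4)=[3, 4, 2, 9, 1, 5, 6, 7, 0, 8]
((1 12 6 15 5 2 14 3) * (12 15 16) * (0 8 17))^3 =(17)(1 2)(3 5)(14 15)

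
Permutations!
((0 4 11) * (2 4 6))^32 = ((0 6 2 4 11))^32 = (0 2 11 6 4)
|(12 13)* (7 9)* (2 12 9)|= 5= |(2 12 13 9 7)|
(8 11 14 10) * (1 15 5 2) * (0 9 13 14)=[9, 15, 1, 3, 4, 2, 6, 7, 11, 13, 8, 0, 12, 14, 10, 5]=(0 9 13 14 10 8 11)(1 15 5 2)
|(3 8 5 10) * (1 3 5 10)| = 5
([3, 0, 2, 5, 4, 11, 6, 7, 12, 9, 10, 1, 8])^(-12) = [11, 5, 2, 1, 4, 0, 6, 7, 8, 9, 10, 3, 12]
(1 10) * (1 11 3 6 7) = (1 10 11 3 6 7) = [0, 10, 2, 6, 4, 5, 7, 1, 8, 9, 11, 3]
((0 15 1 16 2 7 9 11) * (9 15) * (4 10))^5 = ((0 9 11)(1 16 2 7 15)(4 10))^5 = (16)(0 11 9)(4 10)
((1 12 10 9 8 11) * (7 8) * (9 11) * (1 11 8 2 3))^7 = (1 3 2 7 9 8 10 12)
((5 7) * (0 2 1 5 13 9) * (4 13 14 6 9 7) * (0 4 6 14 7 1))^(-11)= ((14)(0 2)(1 5 6 9 4 13))^(-11)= (14)(0 2)(1 5 6 9 4 13)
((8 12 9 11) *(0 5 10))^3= (8 11 9 12)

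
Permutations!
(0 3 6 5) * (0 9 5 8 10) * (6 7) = (0 3 7 6 8 10)(5 9) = [3, 1, 2, 7, 4, 9, 8, 6, 10, 5, 0]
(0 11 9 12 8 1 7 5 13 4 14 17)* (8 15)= [11, 7, 2, 3, 14, 13, 6, 5, 1, 12, 10, 9, 15, 4, 17, 8, 16, 0]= (0 11 9 12 15 8 1 7 5 13 4 14 17)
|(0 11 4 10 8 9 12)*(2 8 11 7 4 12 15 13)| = 30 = |(0 7 4 10 11 12)(2 8 9 15 13)|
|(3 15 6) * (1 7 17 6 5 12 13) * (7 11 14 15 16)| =|(1 11 14 15 5 12 13)(3 16 7 17 6)| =35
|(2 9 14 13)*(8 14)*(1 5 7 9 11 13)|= |(1 5 7 9 8 14)(2 11 13)|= 6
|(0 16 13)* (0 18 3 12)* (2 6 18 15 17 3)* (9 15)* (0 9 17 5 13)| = 42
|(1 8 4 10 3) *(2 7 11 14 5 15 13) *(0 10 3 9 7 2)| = |(0 10 9 7 11 14 5 15 13)(1 8 4 3)| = 36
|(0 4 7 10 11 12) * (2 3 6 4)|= |(0 2 3 6 4 7 10 11 12)|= 9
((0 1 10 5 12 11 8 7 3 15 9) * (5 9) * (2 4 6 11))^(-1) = ((0 1 10 9)(2 4 6 11 8 7 3 15 5 12))^(-1) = (0 9 10 1)(2 12 5 15 3 7 8 11 6 4)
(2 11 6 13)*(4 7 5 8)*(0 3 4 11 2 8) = (0 3 4 7 5)(6 13 8 11) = [3, 1, 2, 4, 7, 0, 13, 5, 11, 9, 10, 6, 12, 8]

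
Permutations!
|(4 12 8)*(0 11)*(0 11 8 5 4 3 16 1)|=15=|(0 8 3 16 1)(4 12 5)|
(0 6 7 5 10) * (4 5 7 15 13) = (0 6 15 13 4 5 10) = [6, 1, 2, 3, 5, 10, 15, 7, 8, 9, 0, 11, 12, 4, 14, 13]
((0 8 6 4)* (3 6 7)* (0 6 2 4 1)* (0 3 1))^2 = (0 7 3 4)(1 2 6 8)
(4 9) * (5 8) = (4 9)(5 8) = [0, 1, 2, 3, 9, 8, 6, 7, 5, 4]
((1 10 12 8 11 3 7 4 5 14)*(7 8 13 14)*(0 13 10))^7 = ((0 13 14 1)(3 8 11)(4 5 7)(10 12))^7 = (0 1 14 13)(3 8 11)(4 5 7)(10 12)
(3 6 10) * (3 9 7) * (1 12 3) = [0, 12, 2, 6, 4, 5, 10, 1, 8, 7, 9, 11, 3] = (1 12 3 6 10 9 7)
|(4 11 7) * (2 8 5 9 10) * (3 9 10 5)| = |(2 8 3 9 5 10)(4 11 7)| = 6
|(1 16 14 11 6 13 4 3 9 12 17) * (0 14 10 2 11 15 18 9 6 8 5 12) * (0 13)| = |(0 14 15 18 9 13 4 3 6)(1 16 10 2 11 8 5 12 17)| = 9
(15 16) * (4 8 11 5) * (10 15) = (4 8 11 5)(10 15 16) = [0, 1, 2, 3, 8, 4, 6, 7, 11, 9, 15, 5, 12, 13, 14, 16, 10]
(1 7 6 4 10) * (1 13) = (1 7 6 4 10 13) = [0, 7, 2, 3, 10, 5, 4, 6, 8, 9, 13, 11, 12, 1]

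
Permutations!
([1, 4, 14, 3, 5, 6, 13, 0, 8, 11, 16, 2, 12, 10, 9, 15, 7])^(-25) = [4, 5, 11, 3, 6, 13, 10, 1, 8, 14, 7, 9, 12, 16, 2, 15, 0]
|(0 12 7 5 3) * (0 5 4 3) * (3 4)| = |(0 12 7 3 5)| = 5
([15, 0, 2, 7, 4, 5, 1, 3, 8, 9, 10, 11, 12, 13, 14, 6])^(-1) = (0 1 6 15)(3 7)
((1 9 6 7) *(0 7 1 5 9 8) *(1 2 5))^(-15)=((0 7 1 8)(2 5 9 6))^(-15)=(0 7 1 8)(2 5 9 6)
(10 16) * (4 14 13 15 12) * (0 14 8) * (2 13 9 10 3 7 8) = (0 14 9 10 16 3 7 8)(2 13 15 12 4) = [14, 1, 13, 7, 2, 5, 6, 8, 0, 10, 16, 11, 4, 15, 9, 12, 3]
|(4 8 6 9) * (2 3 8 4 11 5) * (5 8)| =|(2 3 5)(6 9 11 8)| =12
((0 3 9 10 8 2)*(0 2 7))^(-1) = (0 7 8 10 9 3)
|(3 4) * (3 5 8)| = 4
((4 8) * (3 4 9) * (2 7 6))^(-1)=(2 6 7)(3 9 8 4)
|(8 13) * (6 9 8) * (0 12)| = 4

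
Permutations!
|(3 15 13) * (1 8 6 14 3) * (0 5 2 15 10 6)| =28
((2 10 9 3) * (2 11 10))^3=((3 11 10 9))^3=(3 9 10 11)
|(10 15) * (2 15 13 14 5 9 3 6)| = 9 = |(2 15 10 13 14 5 9 3 6)|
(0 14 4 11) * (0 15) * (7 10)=(0 14 4 11 15)(7 10)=[14, 1, 2, 3, 11, 5, 6, 10, 8, 9, 7, 15, 12, 13, 4, 0]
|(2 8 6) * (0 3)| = |(0 3)(2 8 6)| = 6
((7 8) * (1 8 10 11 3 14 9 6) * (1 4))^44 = (1 11 6 7 14)(3 4 10 9 8)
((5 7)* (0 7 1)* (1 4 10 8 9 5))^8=(0 1 7)(4 9 10 5 8)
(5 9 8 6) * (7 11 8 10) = [0, 1, 2, 3, 4, 9, 5, 11, 6, 10, 7, 8] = (5 9 10 7 11 8 6)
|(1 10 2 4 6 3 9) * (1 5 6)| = 4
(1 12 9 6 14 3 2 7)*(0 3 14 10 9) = (14)(0 3 2 7 1 12)(6 10 9) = [3, 12, 7, 2, 4, 5, 10, 1, 8, 6, 9, 11, 0, 13, 14]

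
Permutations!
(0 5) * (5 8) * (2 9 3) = [8, 1, 9, 2, 4, 0, 6, 7, 5, 3] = (0 8 5)(2 9 3)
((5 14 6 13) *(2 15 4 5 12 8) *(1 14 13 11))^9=((1 14 6 11)(2 15 4 5 13 12 8))^9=(1 14 6 11)(2 4 13 8 15 5 12)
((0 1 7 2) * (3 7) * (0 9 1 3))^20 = (0 7 9)(1 3 2)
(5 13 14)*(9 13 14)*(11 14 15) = [0, 1, 2, 3, 4, 15, 6, 7, 8, 13, 10, 14, 12, 9, 5, 11] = (5 15 11 14)(9 13)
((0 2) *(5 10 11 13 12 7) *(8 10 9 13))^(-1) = (0 2)(5 7 12 13 9)(8 11 10) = ((0 2)(5 9 13 12 7)(8 10 11))^(-1)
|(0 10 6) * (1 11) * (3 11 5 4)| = 15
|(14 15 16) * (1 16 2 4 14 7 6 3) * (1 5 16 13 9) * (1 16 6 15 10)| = 30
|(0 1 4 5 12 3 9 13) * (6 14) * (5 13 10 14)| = 28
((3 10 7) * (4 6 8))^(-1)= (3 7 10)(4 8 6)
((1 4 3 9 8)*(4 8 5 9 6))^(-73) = (1 8)(3 4 6)(5 9)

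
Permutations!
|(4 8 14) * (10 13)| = 6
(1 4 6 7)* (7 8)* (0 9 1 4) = (0 9 1)(4 6 8 7) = [9, 0, 2, 3, 6, 5, 8, 4, 7, 1]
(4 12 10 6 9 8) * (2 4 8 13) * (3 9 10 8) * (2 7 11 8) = (2 4 12)(3 9 13 7 11 8)(6 10) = [0, 1, 4, 9, 12, 5, 10, 11, 3, 13, 6, 8, 2, 7]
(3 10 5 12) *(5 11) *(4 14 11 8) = [0, 1, 2, 10, 14, 12, 6, 7, 4, 9, 8, 5, 3, 13, 11] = (3 10 8 4 14 11 5 12)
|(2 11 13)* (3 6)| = |(2 11 13)(3 6)| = 6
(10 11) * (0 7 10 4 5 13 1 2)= (0 7 10 11 4 5 13 1 2)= [7, 2, 0, 3, 5, 13, 6, 10, 8, 9, 11, 4, 12, 1]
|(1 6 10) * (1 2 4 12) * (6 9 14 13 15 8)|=|(1 9 14 13 15 8 6 10 2 4 12)|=11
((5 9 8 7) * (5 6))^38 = ((5 9 8 7 6))^38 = (5 7 9 6 8)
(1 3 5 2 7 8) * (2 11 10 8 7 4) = (1 3 5 11 10 8)(2 4) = [0, 3, 4, 5, 2, 11, 6, 7, 1, 9, 8, 10]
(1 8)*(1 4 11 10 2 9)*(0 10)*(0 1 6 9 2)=[10, 8, 2, 3, 11, 5, 9, 7, 4, 6, 0, 1]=(0 10)(1 8 4 11)(6 9)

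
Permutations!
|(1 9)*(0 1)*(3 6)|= |(0 1 9)(3 6)|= 6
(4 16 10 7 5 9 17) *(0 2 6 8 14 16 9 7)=[2, 1, 6, 3, 9, 7, 8, 5, 14, 17, 0, 11, 12, 13, 16, 15, 10, 4]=(0 2 6 8 14 16 10)(4 9 17)(5 7)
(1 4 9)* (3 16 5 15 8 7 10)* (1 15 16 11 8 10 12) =[0, 4, 2, 11, 9, 16, 6, 12, 7, 15, 3, 8, 1, 13, 14, 10, 5] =(1 4 9 15 10 3 11 8 7 12)(5 16)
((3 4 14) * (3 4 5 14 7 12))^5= ((3 5 14 4 7 12))^5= (3 12 7 4 14 5)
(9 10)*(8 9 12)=[0, 1, 2, 3, 4, 5, 6, 7, 9, 10, 12, 11, 8]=(8 9 10 12)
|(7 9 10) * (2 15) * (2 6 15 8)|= |(2 8)(6 15)(7 9 10)|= 6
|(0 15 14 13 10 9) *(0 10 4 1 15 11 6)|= 30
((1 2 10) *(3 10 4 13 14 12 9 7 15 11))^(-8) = (1 14 15)(2 12 11)(3 4 9)(7 10 13)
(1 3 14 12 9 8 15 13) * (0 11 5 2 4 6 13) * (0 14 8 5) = (0 11)(1 3 8 15 14 12 9 5 2 4 6 13) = [11, 3, 4, 8, 6, 2, 13, 7, 15, 5, 10, 0, 9, 1, 12, 14]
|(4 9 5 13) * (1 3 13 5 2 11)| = |(1 3 13 4 9 2 11)| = 7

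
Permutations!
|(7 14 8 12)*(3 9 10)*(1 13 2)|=12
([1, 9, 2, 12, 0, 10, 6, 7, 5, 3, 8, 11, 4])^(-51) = (0 3)(1 12)(4 9)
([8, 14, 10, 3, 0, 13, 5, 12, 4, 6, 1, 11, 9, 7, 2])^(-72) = (14)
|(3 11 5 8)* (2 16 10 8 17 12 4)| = |(2 16 10 8 3 11 5 17 12 4)| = 10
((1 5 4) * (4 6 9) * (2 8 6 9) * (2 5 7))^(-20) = ((1 7 2 8 6 5 9 4))^(-20) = (1 6)(2 9)(4 8)(5 7)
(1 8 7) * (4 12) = [0, 8, 2, 3, 12, 5, 6, 1, 7, 9, 10, 11, 4] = (1 8 7)(4 12)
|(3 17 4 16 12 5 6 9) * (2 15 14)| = |(2 15 14)(3 17 4 16 12 5 6 9)| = 24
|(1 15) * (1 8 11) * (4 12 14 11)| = |(1 15 8 4 12 14 11)| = 7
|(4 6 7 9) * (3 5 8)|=|(3 5 8)(4 6 7 9)|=12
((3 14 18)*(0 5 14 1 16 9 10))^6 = (0 16 18)(1 14 10)(3 5 9)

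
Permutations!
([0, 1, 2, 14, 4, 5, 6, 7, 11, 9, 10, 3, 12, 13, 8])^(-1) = (3 11 8 14)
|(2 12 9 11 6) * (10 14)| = 10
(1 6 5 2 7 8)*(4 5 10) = [0, 6, 7, 3, 5, 2, 10, 8, 1, 9, 4] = (1 6 10 4 5 2 7 8)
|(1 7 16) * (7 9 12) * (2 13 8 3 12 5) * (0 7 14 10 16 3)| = 13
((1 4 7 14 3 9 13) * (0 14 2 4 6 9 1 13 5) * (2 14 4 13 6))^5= (0 1 5 3 9 14 6 7 13 4 2)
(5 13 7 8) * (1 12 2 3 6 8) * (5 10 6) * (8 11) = [0, 12, 3, 5, 4, 13, 11, 1, 10, 9, 6, 8, 2, 7] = (1 12 2 3 5 13 7)(6 11 8 10)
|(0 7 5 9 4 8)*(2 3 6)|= 6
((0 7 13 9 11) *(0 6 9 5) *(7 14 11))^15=((0 14 11 6 9 7 13 5))^15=(0 5 13 7 9 6 11 14)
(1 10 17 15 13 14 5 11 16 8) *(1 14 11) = [0, 10, 2, 3, 4, 1, 6, 7, 14, 9, 17, 16, 12, 11, 5, 13, 8, 15] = (1 10 17 15 13 11 16 8 14 5)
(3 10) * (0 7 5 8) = (0 7 5 8)(3 10) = [7, 1, 2, 10, 4, 8, 6, 5, 0, 9, 3]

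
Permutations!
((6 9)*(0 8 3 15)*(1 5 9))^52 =(15)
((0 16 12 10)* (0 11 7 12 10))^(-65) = ((0 16 10 11 7 12))^(-65) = (0 16 10 11 7 12)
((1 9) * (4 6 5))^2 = ((1 9)(4 6 5))^2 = (9)(4 5 6)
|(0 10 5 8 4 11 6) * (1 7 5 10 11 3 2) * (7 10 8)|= |(0 11 6)(1 10 8 4 3 2)(5 7)|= 6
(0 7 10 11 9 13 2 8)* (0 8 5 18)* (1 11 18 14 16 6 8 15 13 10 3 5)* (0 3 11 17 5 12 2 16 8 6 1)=[7, 17, 0, 12, 4, 14, 6, 11, 15, 10, 18, 9, 2, 16, 8, 13, 1, 5, 3]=(0 7 11 9 10 18 3 12 2)(1 17 5 14 8 15 13 16)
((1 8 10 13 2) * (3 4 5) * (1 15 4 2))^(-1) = (1 13 10 8)(2 3 5 4 15)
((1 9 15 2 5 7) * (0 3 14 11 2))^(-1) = (0 15 9 1 7 5 2 11 14 3)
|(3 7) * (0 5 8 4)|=4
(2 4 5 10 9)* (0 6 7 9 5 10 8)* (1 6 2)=[2, 6, 4, 3, 10, 8, 7, 9, 0, 1, 5]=(0 2 4 10 5 8)(1 6 7 9)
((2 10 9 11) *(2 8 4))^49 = (2 10 9 11 8 4)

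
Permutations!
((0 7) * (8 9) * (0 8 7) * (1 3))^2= ((1 3)(7 8 9))^2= (7 9 8)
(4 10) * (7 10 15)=[0, 1, 2, 3, 15, 5, 6, 10, 8, 9, 4, 11, 12, 13, 14, 7]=(4 15 7 10)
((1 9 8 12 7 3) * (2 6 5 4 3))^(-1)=((1 9 8 12 7 2 6 5 4 3))^(-1)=(1 3 4 5 6 2 7 12 8 9)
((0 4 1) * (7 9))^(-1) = ((0 4 1)(7 9))^(-1) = (0 1 4)(7 9)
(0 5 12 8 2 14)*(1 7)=(0 5 12 8 2 14)(1 7)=[5, 7, 14, 3, 4, 12, 6, 1, 2, 9, 10, 11, 8, 13, 0]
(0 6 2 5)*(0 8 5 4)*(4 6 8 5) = (0 8 4)(2 6) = [8, 1, 6, 3, 0, 5, 2, 7, 4]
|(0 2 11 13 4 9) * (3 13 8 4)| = |(0 2 11 8 4 9)(3 13)| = 6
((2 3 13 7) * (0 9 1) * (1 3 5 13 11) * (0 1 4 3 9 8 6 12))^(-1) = ((0 8 6 12)(2 5 13 7)(3 11 4))^(-1) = (0 12 6 8)(2 7 13 5)(3 4 11)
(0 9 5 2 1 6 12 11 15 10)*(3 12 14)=[9, 6, 1, 12, 4, 2, 14, 7, 8, 5, 0, 15, 11, 13, 3, 10]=(0 9 5 2 1 6 14 3 12 11 15 10)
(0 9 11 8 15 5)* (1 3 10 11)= (0 9 1 3 10 11 8 15 5)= [9, 3, 2, 10, 4, 0, 6, 7, 15, 1, 11, 8, 12, 13, 14, 5]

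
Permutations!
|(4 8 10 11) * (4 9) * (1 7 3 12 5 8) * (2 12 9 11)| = |(1 7 3 9 4)(2 12 5 8 10)| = 5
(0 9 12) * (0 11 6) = (0 9 12 11 6) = [9, 1, 2, 3, 4, 5, 0, 7, 8, 12, 10, 6, 11]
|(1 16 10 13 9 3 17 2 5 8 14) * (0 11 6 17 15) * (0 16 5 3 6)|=|(0 11)(1 5 8 14)(2 3 15 16 10 13 9 6 17)|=36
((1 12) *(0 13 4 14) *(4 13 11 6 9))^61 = ((0 11 6 9 4 14)(1 12))^61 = (0 11 6 9 4 14)(1 12)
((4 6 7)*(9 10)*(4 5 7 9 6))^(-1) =(5 7)(6 10 9)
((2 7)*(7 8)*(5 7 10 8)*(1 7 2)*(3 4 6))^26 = (10)(3 6 4)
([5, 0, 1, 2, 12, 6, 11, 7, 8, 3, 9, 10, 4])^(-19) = [1, 2, 3, 9, 12, 0, 5, 7, 8, 10, 11, 6, 4]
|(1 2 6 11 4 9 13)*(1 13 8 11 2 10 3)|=|(13)(1 10 3)(2 6)(4 9 8 11)|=12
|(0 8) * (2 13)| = 2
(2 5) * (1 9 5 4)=(1 9 5 2 4)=[0, 9, 4, 3, 1, 2, 6, 7, 8, 5]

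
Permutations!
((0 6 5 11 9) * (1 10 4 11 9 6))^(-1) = ((0 1 10 4 11 6 5 9))^(-1) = (0 9 5 6 11 4 10 1)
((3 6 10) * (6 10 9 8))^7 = (3 10)(6 9 8)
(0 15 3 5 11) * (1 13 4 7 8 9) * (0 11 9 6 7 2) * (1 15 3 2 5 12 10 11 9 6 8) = [3, 13, 0, 12, 5, 6, 7, 1, 8, 15, 11, 9, 10, 4, 14, 2] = (0 3 12 10 11 9 15 2)(1 13 4 5 6 7)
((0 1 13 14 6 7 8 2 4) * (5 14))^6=(0 7 13 2 14)(1 8 5 4 6)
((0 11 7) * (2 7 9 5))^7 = ((0 11 9 5 2 7))^7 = (0 11 9 5 2 7)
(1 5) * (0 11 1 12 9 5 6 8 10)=(0 11 1 6 8 10)(5 12 9)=[11, 6, 2, 3, 4, 12, 8, 7, 10, 5, 0, 1, 9]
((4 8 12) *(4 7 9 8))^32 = (12)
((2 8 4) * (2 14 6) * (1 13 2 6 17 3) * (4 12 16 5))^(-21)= (1 13 2 8 12 16 5 4 14 17 3)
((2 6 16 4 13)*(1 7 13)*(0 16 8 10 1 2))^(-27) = (0 2 10 13 4 8 7 16 6 1)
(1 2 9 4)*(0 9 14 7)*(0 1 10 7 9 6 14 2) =(0 6 14 9 4 10 7 1) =[6, 0, 2, 3, 10, 5, 14, 1, 8, 4, 7, 11, 12, 13, 9]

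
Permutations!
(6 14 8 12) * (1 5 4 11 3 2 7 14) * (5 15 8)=(1 15 8 12 6)(2 7 14 5 4 11 3)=[0, 15, 7, 2, 11, 4, 1, 14, 12, 9, 10, 3, 6, 13, 5, 8]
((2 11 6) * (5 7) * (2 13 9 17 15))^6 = ((2 11 6 13 9 17 15)(5 7))^6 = (2 15 17 9 13 6 11)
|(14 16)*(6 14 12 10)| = 5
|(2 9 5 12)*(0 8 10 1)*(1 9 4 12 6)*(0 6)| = 30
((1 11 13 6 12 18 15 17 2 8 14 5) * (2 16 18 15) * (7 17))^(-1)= ((1 11 13 6 12 15 7 17 16 18 2 8 14 5))^(-1)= (1 5 14 8 2 18 16 17 7 15 12 6 13 11)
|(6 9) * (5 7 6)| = 4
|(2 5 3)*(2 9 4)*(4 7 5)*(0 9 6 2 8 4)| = 14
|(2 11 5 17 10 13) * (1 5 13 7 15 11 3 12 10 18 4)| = 40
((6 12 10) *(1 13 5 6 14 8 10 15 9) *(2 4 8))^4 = (1 12 13 15 5 9 6)(2 14 10 8 4)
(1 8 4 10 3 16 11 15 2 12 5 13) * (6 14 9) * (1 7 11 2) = (1 8 4 10 3 16 2 12 5 13 7 11 15)(6 14 9) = [0, 8, 12, 16, 10, 13, 14, 11, 4, 6, 3, 15, 5, 7, 9, 1, 2]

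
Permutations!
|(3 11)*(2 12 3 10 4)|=6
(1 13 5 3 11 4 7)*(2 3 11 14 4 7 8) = [0, 13, 3, 14, 8, 11, 6, 1, 2, 9, 10, 7, 12, 5, 4] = (1 13 5 11 7)(2 3 14 4 8)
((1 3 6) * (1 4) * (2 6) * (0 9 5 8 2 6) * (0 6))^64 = (0 9 5 8 2 6 4 1 3)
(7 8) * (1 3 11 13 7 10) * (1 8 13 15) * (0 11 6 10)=[11, 3, 2, 6, 4, 5, 10, 13, 0, 9, 8, 15, 12, 7, 14, 1]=(0 11 15 1 3 6 10 8)(7 13)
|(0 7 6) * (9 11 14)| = |(0 7 6)(9 11 14)| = 3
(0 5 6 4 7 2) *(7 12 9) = [5, 1, 0, 3, 12, 6, 4, 2, 8, 7, 10, 11, 9] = (0 5 6 4 12 9 7 2)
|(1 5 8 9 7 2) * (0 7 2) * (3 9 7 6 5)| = |(0 6 5 8 7)(1 3 9 2)| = 20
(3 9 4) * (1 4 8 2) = (1 4 3 9 8 2) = [0, 4, 1, 9, 3, 5, 6, 7, 2, 8]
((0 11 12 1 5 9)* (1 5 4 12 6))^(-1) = ((0 11 6 1 4 12 5 9))^(-1) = (0 9 5 12 4 1 6 11)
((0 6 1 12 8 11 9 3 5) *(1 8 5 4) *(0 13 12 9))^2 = ((0 6 8 11)(1 9 3 4)(5 13 12))^2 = (0 8)(1 3)(4 9)(5 12 13)(6 11)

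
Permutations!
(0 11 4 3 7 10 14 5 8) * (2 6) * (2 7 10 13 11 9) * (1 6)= [9, 6, 1, 10, 3, 8, 7, 13, 0, 2, 14, 4, 12, 11, 5]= (0 9 2 1 6 7 13 11 4 3 10 14 5 8)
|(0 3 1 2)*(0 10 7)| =|(0 3 1 2 10 7)| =6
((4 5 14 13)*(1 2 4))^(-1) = ((1 2 4 5 14 13))^(-1) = (1 13 14 5 4 2)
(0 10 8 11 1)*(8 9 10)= (0 8 11 1)(9 10)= [8, 0, 2, 3, 4, 5, 6, 7, 11, 10, 9, 1]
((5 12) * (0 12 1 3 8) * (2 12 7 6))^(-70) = ((0 7 6 2 12 5 1 3 8))^(-70) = (0 6 12 1 8 7 2 5 3)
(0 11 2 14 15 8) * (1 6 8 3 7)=(0 11 2 14 15 3 7 1 6 8)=[11, 6, 14, 7, 4, 5, 8, 1, 0, 9, 10, 2, 12, 13, 15, 3]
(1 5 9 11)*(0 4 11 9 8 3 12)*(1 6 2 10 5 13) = (0 4 11 6 2 10 5 8 3 12)(1 13) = [4, 13, 10, 12, 11, 8, 2, 7, 3, 9, 5, 6, 0, 1]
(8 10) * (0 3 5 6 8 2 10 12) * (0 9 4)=(0 3 5 6 8 12 9 4)(2 10)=[3, 1, 10, 5, 0, 6, 8, 7, 12, 4, 2, 11, 9]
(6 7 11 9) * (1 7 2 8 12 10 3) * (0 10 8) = [10, 7, 0, 1, 4, 5, 2, 11, 12, 6, 3, 9, 8] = (0 10 3 1 7 11 9 6 2)(8 12)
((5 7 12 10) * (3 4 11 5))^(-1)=(3 10 12 7 5 11 4)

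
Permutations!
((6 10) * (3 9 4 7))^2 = (10)(3 4)(7 9)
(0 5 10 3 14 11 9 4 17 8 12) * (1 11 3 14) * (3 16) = [5, 11, 2, 1, 17, 10, 6, 7, 12, 4, 14, 9, 0, 13, 16, 15, 3, 8] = (0 5 10 14 16 3 1 11 9 4 17 8 12)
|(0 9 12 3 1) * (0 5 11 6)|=|(0 9 12 3 1 5 11 6)|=8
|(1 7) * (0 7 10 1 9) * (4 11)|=6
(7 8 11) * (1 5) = (1 5)(7 8 11) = [0, 5, 2, 3, 4, 1, 6, 8, 11, 9, 10, 7]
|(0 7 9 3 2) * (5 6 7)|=7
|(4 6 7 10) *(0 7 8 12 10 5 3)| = |(0 7 5 3)(4 6 8 12 10)| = 20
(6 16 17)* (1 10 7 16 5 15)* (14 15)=[0, 10, 2, 3, 4, 14, 5, 16, 8, 9, 7, 11, 12, 13, 15, 1, 17, 6]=(1 10 7 16 17 6 5 14 15)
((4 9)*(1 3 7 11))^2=((1 3 7 11)(4 9))^2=(1 7)(3 11)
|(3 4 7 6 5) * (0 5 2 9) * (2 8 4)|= 20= |(0 5 3 2 9)(4 7 6 8)|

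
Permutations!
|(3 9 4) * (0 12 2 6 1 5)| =6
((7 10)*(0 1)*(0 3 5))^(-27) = (0 1 3 5)(7 10)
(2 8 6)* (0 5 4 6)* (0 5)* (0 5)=(0 5 4 6 2 8)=[5, 1, 8, 3, 6, 4, 2, 7, 0]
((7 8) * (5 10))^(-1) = (5 10)(7 8)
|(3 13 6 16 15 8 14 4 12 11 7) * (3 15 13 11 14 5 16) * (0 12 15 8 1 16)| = 14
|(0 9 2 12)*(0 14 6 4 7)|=|(0 9 2 12 14 6 4 7)|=8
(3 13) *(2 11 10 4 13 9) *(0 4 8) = (0 4 13 3 9 2 11 10 8) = [4, 1, 11, 9, 13, 5, 6, 7, 0, 2, 8, 10, 12, 3]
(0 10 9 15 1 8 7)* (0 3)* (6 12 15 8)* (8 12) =(0 10 9 12 15 1 6 8 7 3) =[10, 6, 2, 0, 4, 5, 8, 3, 7, 12, 9, 11, 15, 13, 14, 1]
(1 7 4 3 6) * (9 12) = (1 7 4 3 6)(9 12) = [0, 7, 2, 6, 3, 5, 1, 4, 8, 12, 10, 11, 9]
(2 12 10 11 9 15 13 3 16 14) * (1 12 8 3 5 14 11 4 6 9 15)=(1 12 10 4 6 9)(2 8 3 16 11 15 13 5 14)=[0, 12, 8, 16, 6, 14, 9, 7, 3, 1, 4, 15, 10, 5, 2, 13, 11]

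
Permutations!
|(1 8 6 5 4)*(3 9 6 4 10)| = 15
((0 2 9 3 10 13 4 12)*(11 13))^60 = (0 13 3)(2 4 10)(9 12 11)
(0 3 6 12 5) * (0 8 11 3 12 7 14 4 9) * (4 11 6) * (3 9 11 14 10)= [12, 1, 2, 4, 11, 8, 7, 10, 6, 0, 3, 9, 5, 13, 14]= (14)(0 12 5 8 6 7 10 3 4 11 9)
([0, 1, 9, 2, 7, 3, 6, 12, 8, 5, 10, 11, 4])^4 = [0, 1, 2, 3, 7, 5, 6, 12, 8, 9, 10, 11, 4]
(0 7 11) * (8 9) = (0 7 11)(8 9) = [7, 1, 2, 3, 4, 5, 6, 11, 9, 8, 10, 0]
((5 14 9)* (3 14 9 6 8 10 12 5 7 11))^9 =(3 11 7 9 5 12 10 8 6 14)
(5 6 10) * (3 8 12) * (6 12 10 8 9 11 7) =(3 9 11 7 6 8 10 5 12) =[0, 1, 2, 9, 4, 12, 8, 6, 10, 11, 5, 7, 3]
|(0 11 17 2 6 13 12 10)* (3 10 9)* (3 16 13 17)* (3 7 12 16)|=42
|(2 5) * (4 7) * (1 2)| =6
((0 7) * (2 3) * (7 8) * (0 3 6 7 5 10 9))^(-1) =(0 9 10 5 8)(2 3 7 6)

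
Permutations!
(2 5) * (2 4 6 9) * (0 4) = (0 4 6 9 2 5) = [4, 1, 5, 3, 6, 0, 9, 7, 8, 2]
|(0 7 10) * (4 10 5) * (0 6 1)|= |(0 7 5 4 10 6 1)|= 7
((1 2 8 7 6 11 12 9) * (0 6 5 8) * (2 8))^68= ((0 6 11 12 9 1 8 7 5 2))^68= (0 5 8 9 11)(1 12 6 2 7)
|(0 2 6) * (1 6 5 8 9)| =|(0 2 5 8 9 1 6)| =7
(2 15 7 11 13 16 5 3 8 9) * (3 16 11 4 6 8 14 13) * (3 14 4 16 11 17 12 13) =(2 15 7 16 5 11 14 3 4 6 8 9)(12 13 17) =[0, 1, 15, 4, 6, 11, 8, 16, 9, 2, 10, 14, 13, 17, 3, 7, 5, 12]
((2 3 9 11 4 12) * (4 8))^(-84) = ((2 3 9 11 8 4 12))^(-84) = (12)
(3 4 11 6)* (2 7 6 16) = (2 7 6 3 4 11 16) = [0, 1, 7, 4, 11, 5, 3, 6, 8, 9, 10, 16, 12, 13, 14, 15, 2]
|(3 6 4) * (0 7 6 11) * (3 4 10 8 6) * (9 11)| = 15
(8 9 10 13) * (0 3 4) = (0 3 4)(8 9 10 13) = [3, 1, 2, 4, 0, 5, 6, 7, 9, 10, 13, 11, 12, 8]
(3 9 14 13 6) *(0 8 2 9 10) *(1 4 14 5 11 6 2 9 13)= (0 8 9 5 11 6 3 10)(1 4 14)(2 13)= [8, 4, 13, 10, 14, 11, 3, 7, 9, 5, 0, 6, 12, 2, 1]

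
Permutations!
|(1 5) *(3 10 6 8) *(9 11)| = 4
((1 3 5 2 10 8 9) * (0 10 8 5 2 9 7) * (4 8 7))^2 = (0 5 1 2)(3 7 10 9)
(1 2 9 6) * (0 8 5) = (0 8 5)(1 2 9 6) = [8, 2, 9, 3, 4, 0, 1, 7, 5, 6]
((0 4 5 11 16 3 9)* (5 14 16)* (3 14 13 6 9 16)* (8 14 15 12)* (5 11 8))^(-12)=(0 6 4 9 13)(3 15 5 14 16 12 8)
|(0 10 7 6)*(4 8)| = 4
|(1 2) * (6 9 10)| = 6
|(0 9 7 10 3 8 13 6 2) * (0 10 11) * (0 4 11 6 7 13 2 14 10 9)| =|(2 9 13 7 6 14 10 3 8)(4 11)| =18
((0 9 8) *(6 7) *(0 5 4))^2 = (0 8 4 9 5)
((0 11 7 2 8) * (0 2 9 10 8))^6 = ((0 11 7 9 10 8 2))^6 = (0 2 8 10 9 7 11)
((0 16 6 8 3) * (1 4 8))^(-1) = (0 3 8 4 1 6 16)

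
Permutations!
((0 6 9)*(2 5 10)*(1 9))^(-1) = (0 9 1 6)(2 10 5)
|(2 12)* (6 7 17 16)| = 4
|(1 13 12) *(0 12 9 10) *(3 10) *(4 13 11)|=9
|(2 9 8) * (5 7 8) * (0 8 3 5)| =|(0 8 2 9)(3 5 7)| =12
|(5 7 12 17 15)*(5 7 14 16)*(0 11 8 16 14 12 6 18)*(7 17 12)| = 8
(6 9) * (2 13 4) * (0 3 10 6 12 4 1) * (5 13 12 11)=(0 3 10 6 9 11 5 13 1)(2 12 4)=[3, 0, 12, 10, 2, 13, 9, 7, 8, 11, 6, 5, 4, 1]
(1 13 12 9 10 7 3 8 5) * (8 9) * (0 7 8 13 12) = (0 7 3 9 10 8 5 1 12 13) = [7, 12, 2, 9, 4, 1, 6, 3, 5, 10, 8, 11, 13, 0]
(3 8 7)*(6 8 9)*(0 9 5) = (0 9 6 8 7 3 5) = [9, 1, 2, 5, 4, 0, 8, 3, 7, 6]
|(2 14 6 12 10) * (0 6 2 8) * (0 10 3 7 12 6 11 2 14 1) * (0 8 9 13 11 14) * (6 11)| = 24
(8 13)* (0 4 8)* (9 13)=(0 4 8 9 13)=[4, 1, 2, 3, 8, 5, 6, 7, 9, 13, 10, 11, 12, 0]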